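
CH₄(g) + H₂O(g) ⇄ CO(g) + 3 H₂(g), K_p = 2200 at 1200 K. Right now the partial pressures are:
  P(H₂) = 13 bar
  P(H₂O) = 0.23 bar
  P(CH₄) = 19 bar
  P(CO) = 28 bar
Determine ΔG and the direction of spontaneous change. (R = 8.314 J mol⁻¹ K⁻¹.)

ΔG = 18.5 kJ/mol; the forward reaction is non-spontaneous

Q_p = P(CO)·P(H₂)³ / (P(CH₄)·P(H₂O)) = (28)·(13)³ / ((19)·(0.23)) = 14100
ΔG = RT ln(Q_p/K_p) = (8.314 J mol⁻¹ K⁻¹)(1200 K) × ln(14100/2200)
   = (9.977 kJ/mol)(1.858) = 18.5 kJ/mol
ΔG > 0, so the forward reaction is non-spontaneous (proceeds in reverse).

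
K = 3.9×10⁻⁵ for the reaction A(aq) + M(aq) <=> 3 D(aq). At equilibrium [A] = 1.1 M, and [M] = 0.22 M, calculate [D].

[D] = 0.021 M

At equilibrium, K = [D]³ / ([A]·[M]) = 3.9×10⁻⁵.
([D])³ / ((1.1)·(0.22)) = 3.9×10⁻⁵
[D]³ = 9.44×10⁻⁶ ⇒ [D] = 0.021 M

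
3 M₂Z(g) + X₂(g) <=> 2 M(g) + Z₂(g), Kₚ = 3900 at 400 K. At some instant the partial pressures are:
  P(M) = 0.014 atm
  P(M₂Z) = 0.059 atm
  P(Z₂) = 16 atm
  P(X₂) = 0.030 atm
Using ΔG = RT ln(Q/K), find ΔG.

Qₚ = P(M)²·P(Z₂) / (P(M₂Z)³·P(X₂)) = (0.014)²·(16) / ((0.059)³·(0.030)) = 509
ΔG = RT ln(Qₚ/Kₚ) = (8.314 J mol⁻¹ K⁻¹)(400 K) × ln(509/3900)
   = (3.326 kJ/mol)(-2.036) = -6.77 kJ/mol
ΔG < 0, so the forward reaction is spontaneous (proceeds forward).

ΔG = -6.77 kJ/mol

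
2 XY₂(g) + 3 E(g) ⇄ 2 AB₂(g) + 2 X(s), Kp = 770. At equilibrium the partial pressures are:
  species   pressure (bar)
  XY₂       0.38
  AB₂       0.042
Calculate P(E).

(X is a pure solid — omitted from Kp.)
At equilibrium, Kp = P(AB₂)² / (P(XY₂)²·P(E)³) = 770.
(0.042)² / ((0.38)²·(P(E))³) = 770
P(E)³ = 1.59×10⁻⁵ ⇒ P(E) = 0.025 bar

P(E) = 0.025 bar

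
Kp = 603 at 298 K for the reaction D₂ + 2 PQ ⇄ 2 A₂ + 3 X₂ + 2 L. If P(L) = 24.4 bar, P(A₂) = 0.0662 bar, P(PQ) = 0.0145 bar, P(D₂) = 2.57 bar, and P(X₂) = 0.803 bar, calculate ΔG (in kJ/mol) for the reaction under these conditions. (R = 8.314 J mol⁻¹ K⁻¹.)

ΔG = 3.52 kJ/mol

Qp = P(A₂)²·P(X₂)³·P(L)² / (P(D₂)·P(PQ)²) = (0.0662)²·(0.803)³·(24.4)² / ((2.57)·(0.0145)²) = 2500
ΔG = RT ln(Qp/Kp) = (8.314 J mol⁻¹ K⁻¹)(298 K) × ln(2500/603)
   = (2.478 kJ/mol)(1.422) = 3.52 kJ/mol
ΔG > 0, so the forward reaction is non-spontaneous (proceeds in reverse).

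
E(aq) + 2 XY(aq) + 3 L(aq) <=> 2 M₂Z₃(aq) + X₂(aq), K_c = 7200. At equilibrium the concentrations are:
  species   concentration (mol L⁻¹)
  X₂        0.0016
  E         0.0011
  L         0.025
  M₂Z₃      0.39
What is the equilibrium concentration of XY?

At equilibrium, K_c = [M₂Z₃]²·[X₂] / ([E]·[XY]²·[L]³) = 7200.
(0.39)²·(0.0016) / ((0.0011)·([XY])²·(0.025)³) = 7200
[XY]² = 1.97 ⇒ [XY] = 1.4 mol L⁻¹

[XY] = 1.4 mol L⁻¹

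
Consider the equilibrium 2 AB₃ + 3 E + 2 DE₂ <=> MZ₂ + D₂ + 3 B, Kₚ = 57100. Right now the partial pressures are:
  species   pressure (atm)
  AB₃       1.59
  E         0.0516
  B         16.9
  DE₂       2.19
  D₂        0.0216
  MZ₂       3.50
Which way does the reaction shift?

Qₚ = P(MZ₂)·P(D₂)·P(B)³ / (P(AB₃)²·P(E)³·P(DE₂)²) = (3.50)·(0.0216)·(16.9)³ / ((1.59)²·(0.0516)³·(2.19)²) = 2.19e5
Qₚ = 2.19e5 > Kₚ = 57100, so the reverse reaction proceeds.

in the reverse direction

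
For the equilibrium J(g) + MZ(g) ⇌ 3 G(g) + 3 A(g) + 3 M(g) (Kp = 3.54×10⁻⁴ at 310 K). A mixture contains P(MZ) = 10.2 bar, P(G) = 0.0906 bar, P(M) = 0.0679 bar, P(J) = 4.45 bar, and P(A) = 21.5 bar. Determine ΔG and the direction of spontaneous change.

ΔG = -4.99 kJ/mol; the forward reaction is spontaneous

Qp = P(G)³·P(A)³·P(M)³ / (P(J)·P(MZ)) = (0.0906)³·(21.5)³·(0.0679)³ / ((4.45)·(10.2)) = 5.10×10⁻⁵
ΔG = RT ln(Qp/Kp) = (8.314 J mol⁻¹ K⁻¹)(310 K) × ln(5.10×10⁻⁵/3.54×10⁻⁴)
   = (2.577 kJ/mol)(-1.937) = -4.99 kJ/mol
ΔG < 0, so the forward reaction is spontaneous (proceeds forward).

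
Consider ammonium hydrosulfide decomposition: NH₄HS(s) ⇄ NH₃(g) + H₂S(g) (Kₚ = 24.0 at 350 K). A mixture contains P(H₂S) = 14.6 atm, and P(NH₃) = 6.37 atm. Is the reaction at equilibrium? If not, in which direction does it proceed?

to the left

(NH₄HS is a pure solid — omitted from Qₚ.)
Qₚ = P(NH₃)·P(H₂S) = (6.37)·(14.6) = 93.0
Qₚ = 93.0 > Kₚ = 24.0, so the reverse reaction proceeds.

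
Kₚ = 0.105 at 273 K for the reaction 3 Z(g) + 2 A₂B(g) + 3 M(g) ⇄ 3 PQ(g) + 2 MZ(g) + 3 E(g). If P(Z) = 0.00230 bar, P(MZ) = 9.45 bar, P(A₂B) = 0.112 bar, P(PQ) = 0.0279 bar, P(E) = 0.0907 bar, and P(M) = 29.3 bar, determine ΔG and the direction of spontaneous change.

ΔG = 2.90 kJ/mol; the forward reaction is non-spontaneous

Qₚ = P(PQ)³·P(MZ)²·P(E)³ / (P(Z)³·P(A₂B)²·P(M)³) = (0.0279)³·(9.45)²·(0.0907)³ / ((0.00230)³·(0.112)²·(29.3)³) = 0.377
ΔG = RT ln(Qₚ/Kₚ) = (8.314 J mol⁻¹ K⁻¹)(273 K) × ln(0.377/0.105)
   = (2.270 kJ/mol)(1.278) = 2.90 kJ/mol
ΔG > 0, so the forward reaction is non-spontaneous (proceeds in reverse).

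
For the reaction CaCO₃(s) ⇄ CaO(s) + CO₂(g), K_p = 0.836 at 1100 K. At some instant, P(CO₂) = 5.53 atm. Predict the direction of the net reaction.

(CaCO₃, CaO are pure solids — omitted from Q_p.)
Q_p = P(CO₂) = 5.53
Q_p = 5.53 > K_p = 0.836, so the reverse reaction proceeds.

reverse (toward reactants)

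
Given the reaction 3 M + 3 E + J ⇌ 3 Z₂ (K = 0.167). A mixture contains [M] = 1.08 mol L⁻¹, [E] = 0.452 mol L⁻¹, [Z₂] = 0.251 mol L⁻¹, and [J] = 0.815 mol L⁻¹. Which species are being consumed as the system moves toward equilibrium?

none (at equilibrium)

Q = [Z₂]³ / ([M]³·[E]³·[J]) = (0.251)³ / ((1.08)³·(0.452)³·(0.815)) = 0.167
Q = 0.167 = K; the system is at equilibrium.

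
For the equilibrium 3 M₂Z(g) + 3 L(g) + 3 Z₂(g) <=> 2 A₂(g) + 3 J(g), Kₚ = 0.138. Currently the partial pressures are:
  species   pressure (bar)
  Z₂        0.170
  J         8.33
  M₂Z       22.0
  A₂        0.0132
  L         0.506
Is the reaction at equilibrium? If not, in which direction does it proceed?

in the forward direction

Qₚ = P(A₂)²·P(J)³ / (P(M₂Z)³·P(L)³·P(Z₂)³) = (0.0132)²·(8.33)³ / ((22.0)³·(0.506)³·(0.170)³) = 0.0149
Qₚ = 0.0149 < Kₚ = 0.138, so the forward reaction proceeds.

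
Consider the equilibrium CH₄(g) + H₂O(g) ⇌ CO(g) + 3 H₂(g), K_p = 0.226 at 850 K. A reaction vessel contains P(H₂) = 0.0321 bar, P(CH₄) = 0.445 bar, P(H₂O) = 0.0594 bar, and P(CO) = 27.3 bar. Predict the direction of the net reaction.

Q_p = P(CO)·P(H₂)³ / (P(CH₄)·P(H₂O)) = (27.3)·(0.0321)³ / ((0.445)·(0.0594)) = 0.0342
Q_p = 0.0342 < K_p = 0.226, so the forward reaction proceeds.

toward products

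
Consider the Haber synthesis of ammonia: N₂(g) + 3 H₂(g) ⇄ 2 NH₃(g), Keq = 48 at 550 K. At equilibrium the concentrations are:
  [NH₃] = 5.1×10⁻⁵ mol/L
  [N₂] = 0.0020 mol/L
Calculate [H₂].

At equilibrium, Keq = [NH₃]² / ([N₂]·[H₂]³) = 48.
(5.1×10⁻⁵)² / ((0.0020)·([H₂])³) = 48
[H₂]³ = 2.71×10⁻⁸ ⇒ [H₂] = 0.0030 mol/L

[H₂] = 0.0030 mol/L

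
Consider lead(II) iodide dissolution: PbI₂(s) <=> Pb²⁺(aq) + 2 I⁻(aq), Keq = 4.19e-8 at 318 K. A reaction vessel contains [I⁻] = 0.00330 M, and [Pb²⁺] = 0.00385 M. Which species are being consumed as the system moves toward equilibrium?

none (at equilibrium)

(PbI₂ is a pure solid — omitted from Q.)
Q = [Pb²⁺]·[I⁻]² = (0.00385)·(0.00330)² = 4.19e-8
Q = 4.19e-8 = Keq; the system is at equilibrium.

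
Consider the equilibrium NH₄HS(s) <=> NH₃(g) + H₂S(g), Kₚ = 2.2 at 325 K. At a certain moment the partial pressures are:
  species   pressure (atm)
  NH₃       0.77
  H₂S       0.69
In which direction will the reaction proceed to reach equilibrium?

(NH₄HS is a pure solid — omitted from Qₚ.)
Qₚ = P(NH₃)·P(H₂S) = (0.77)·(0.69) = 0.53
Qₚ = 0.53 < Kₚ = 2.2, so the forward reaction proceeds.

in the forward direction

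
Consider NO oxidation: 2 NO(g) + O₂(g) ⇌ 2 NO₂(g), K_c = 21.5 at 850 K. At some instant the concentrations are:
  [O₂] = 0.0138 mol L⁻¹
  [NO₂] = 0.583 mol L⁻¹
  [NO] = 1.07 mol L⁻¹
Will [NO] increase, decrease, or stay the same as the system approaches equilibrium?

stay the same

Q_c = [NO₂]² / ([NO]²·[O₂]) = (0.583)² / ((1.07)²·(0.0138)) = 21.5
Q_c = 21.5 = K_c; the system is at equilibrium.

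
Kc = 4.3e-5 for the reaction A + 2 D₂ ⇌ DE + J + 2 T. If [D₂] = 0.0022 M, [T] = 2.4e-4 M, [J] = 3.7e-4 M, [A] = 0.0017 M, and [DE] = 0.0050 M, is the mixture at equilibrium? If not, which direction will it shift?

Qc = [DE]·[J]·[T]² / ([A]·[D₂]²) = (0.0050)·(3.7e-4)·(2.4e-4)² / ((0.0017)·(0.0022)²) = 1.3e-5
Qc = 1.3e-5 < Kc = 4.3e-5: net forward reaction.

no; Q < K, reaction proceeds forward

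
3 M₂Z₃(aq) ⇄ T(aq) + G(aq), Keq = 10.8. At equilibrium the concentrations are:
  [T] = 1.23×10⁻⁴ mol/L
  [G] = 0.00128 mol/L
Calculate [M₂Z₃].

At equilibrium, Keq = [T]·[G] / [M₂Z₃]³ = 10.8.
(1.23×10⁻⁴)·(0.00128) / ([M₂Z₃])³ = 10.8
[M₂Z₃]³ = 1.46×10⁻⁸ ⇒ [M₂Z₃] = 0.00244 mol/L

[M₂Z₃] = 0.00244 mol/L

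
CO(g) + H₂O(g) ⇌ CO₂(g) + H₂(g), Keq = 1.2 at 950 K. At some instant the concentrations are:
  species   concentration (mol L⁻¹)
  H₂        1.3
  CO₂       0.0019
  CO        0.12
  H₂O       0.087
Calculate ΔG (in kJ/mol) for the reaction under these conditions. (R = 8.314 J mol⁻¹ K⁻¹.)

Q = [CO₂]·[H₂] / ([CO]·[H₂O]) = (0.0019)·(1.3) / ((0.12)·(0.087)) = 0.237
ΔG = RT ln(Q/Keq) = (8.314 J mol⁻¹ K⁻¹)(950 K) × ln(0.237/1.2)
   = (7.898 kJ/mol)(-1.622) = -12.8 kJ/mol
ΔG < 0, so the forward reaction is spontaneous (proceeds forward).

ΔG = -12.8 kJ/mol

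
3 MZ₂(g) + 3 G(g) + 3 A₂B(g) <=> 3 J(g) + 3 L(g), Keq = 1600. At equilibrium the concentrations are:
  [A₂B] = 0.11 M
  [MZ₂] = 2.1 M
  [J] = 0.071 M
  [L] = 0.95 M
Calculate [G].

At equilibrium, Keq = [J]³·[L]³ / ([MZ₂]³·[G]³·[A₂B]³) = 1600.
(0.071)³·(0.95)³ / ((2.1)³·([G])³·(0.11)³) = 1600
[G]³ = 1.56×10⁻⁵ ⇒ [G] = 0.025 M

[G] = 0.025 M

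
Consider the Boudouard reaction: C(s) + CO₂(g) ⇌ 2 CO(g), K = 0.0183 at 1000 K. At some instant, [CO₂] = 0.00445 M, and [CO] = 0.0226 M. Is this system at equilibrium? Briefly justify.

no; Q > K, reaction proceeds in reverse

(C is a pure solid — omitted from Q.)
Q = [CO]² / [CO₂] = (0.0226)² / (0.00445) = 0.115
Q = 0.115 > K = 0.0183: net reverse reaction.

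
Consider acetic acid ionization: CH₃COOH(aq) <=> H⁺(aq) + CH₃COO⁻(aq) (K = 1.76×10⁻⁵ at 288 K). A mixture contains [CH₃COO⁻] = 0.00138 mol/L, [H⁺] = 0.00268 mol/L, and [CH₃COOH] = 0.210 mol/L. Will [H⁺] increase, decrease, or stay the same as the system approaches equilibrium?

Q = [H⁺]·[CH₃COO⁻] / [CH₃COOH] = (0.00268)·(0.00138) / (0.210) = 1.76×10⁻⁵
Q = 1.76×10⁻⁵ = K; the system is at equilibrium.

stay the same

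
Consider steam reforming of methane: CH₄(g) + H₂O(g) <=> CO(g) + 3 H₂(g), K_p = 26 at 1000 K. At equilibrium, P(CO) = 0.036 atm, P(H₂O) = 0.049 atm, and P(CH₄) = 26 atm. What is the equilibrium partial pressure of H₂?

At equilibrium, K_p = P(CO)·P(H₂)³ / (P(CH₄)·P(H₂O)) = 26.
(0.036)·(P(H₂))³ / ((26)·(0.049)) = 26
P(H₂)³ = 920 ⇒ P(H₂) = 9.7 atm

P(H₂) = 9.7 atm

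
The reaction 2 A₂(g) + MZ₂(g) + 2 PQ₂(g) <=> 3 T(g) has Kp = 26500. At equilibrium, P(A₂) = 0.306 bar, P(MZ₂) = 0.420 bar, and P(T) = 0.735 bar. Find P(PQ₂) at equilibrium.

P(PQ₂) = 0.0195 bar

At equilibrium, Kp = P(T)³ / (P(A₂)²·P(MZ₂)·P(PQ₂)²) = 26500.
(0.735)³ / ((0.306)²·(0.420)·(P(PQ₂))²) = 26500
P(PQ₂)² = 3.81e-4 ⇒ P(PQ₂) = 0.0195 bar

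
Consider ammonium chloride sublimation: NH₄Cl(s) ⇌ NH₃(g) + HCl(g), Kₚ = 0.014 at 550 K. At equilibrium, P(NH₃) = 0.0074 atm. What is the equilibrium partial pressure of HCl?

(NH₄Cl is a pure solid — omitted from Kₚ.)
At equilibrium, Kₚ = P(NH₃)·P(HCl) = 0.014.
(0.0074)·(P(HCl)) = 0.014
P(HCl) = 1.89 = 1.9 atm

P(HCl) = 1.9 atm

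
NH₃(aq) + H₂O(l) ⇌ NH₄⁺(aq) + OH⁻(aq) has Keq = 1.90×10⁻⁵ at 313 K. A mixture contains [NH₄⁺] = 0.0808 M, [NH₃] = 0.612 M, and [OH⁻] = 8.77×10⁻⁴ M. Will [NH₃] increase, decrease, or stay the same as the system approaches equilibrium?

increase

(H₂O is a pure liquid — omitted from Q.)
Q = [NH₄⁺]·[OH⁻] / [NH₃] = (0.0808)·(8.77×10⁻⁴) / (0.612) = 1.16×10⁻⁴
Q = 1.16×10⁻⁴ > Keq = 1.90×10⁻⁵: net reverse reaction.
NH₃ is a reactant, so it increases.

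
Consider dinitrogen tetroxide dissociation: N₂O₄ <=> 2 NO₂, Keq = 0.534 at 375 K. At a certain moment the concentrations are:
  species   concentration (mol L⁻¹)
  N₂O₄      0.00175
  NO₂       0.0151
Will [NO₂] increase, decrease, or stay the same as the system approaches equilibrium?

Q = [NO₂]² / [N₂O₄] = (0.0151)² / (0.00175) = 0.130
Q = 0.130 < Keq = 0.534: net forward reaction.
NO₂ is a product, so it increases.

increase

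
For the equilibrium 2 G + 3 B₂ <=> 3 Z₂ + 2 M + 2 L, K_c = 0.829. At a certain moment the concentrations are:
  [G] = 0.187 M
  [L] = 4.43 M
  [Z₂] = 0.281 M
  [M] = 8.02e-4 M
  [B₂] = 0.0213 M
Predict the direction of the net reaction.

no net change (already at equilibrium)

Q_c = [Z₂]³·[M]²·[L]² / ([G]²·[B₂]³) = (0.281)³·(8.02e-4)²·(4.43)² / ((0.187)²·(0.0213)³) = 0.829
Q_c = 0.829 = K_c, so the system is already at equilibrium.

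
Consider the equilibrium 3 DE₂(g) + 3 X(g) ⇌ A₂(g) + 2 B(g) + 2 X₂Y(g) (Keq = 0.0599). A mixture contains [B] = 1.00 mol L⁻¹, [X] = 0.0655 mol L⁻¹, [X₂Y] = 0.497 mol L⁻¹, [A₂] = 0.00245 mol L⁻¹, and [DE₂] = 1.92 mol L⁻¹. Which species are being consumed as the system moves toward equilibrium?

Q = [A₂]·[B]²·[X₂Y]² / ([DE₂]³·[X]³) = (0.00245)·(1.00)²·(0.497)² / ((1.92)³·(0.0655)³) = 0.304
Q = 0.304 > Keq = 0.0599: net reverse reaction.

A₂, B, X₂Y (products)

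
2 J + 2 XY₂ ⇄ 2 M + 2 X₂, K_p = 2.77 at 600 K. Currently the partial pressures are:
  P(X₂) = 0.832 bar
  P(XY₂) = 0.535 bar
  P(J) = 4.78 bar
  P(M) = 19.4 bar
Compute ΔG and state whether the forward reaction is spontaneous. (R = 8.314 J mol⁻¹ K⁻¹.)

Q_p = P(M)²·P(X₂)² / (P(J)²·P(XY₂)²) = (19.4)²·(0.832)² / ((4.78)²·(0.535)²) = 39.8
ΔG = RT ln(Q_p/K_p) = (8.314 J mol⁻¹ K⁻¹)(600 K) × ln(39.8/2.77)
   = (4.988 kJ/mol)(2.665) = 13.3 kJ/mol
ΔG > 0, so the forward reaction is non-spontaneous (proceeds in reverse).

ΔG = 13.3 kJ/mol; the forward reaction is non-spontaneous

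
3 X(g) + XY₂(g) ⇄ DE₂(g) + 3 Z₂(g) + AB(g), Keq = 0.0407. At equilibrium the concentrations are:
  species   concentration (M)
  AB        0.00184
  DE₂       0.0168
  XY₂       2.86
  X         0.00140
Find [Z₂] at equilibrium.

[Z₂] = 0.0218 M

At equilibrium, Keq = [DE₂]·[Z₂]³·[AB] / ([X]³·[XY₂]) = 0.0407.
(0.0168)·([Z₂])³·(0.00184) / ((0.00140)³·(2.86)) = 0.0407
[Z₂]³ = 1.03e-5 ⇒ [Z₂] = 0.0218 M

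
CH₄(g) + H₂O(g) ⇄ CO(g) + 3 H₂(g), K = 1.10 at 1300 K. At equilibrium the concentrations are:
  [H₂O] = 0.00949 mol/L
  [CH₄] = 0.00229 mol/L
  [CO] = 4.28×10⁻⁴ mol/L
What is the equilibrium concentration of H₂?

At equilibrium, K = [CO]·[H₂]³ / ([CH₄]·[H₂O]) = 1.10.
(4.28×10⁻⁴)·([H₂])³ / ((0.00229)·(0.00949)) = 1.10
[H₂]³ = 0.0559 ⇒ [H₂] = 0.382 mol/L

[H₂] = 0.382 mol/L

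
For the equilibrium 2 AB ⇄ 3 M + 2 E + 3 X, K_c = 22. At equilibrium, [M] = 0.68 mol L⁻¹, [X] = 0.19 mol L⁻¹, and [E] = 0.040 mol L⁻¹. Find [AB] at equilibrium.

[AB] = 4.0×10⁻⁴ mol L⁻¹

At equilibrium, K_c = [M]³·[E]²·[X]³ / [AB]² = 22.
(0.68)³·(0.040)²·(0.19)³ / ([AB])² = 22
[AB]² = 1.57×10⁻⁷ ⇒ [AB] = 4.0×10⁻⁴ mol L⁻¹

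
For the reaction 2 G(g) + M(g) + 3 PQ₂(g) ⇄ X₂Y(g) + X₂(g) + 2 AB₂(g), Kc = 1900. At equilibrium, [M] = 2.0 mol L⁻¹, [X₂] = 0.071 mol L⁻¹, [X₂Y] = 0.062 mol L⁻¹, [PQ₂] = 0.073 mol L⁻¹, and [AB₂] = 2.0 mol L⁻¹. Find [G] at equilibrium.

At equilibrium, Kc = [X₂Y]·[X₂]·[AB₂]² / ([G]²·[M]·[PQ₂]³) = 1900.
(0.062)·(0.071)·(2.0)² / (([G])²·(2.0)·(0.073)³) = 1900
[G]² = 0.0119 ⇒ [G] = 0.11 mol L⁻¹

[G] = 0.11 mol L⁻¹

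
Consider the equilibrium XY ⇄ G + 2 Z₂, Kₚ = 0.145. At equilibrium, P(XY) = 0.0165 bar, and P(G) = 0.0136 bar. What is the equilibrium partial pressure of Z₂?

P(Z₂) = 0.419 bar

At equilibrium, Kₚ = P(G)·P(Z₂)² / P(XY) = 0.145.
(0.0136)·(P(Z₂))² / (0.0165) = 0.145
P(Z₂)² = 0.176 ⇒ P(Z₂) = 0.419 bar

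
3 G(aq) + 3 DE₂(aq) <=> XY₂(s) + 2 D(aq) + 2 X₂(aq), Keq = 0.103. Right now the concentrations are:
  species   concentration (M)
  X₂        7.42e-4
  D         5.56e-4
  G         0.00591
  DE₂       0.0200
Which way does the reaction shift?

no net change (already at equilibrium)

(XY₂ is a pure solid — omitted from Q.)
Q = [D]²·[X₂]² / ([G]³·[DE₂]³) = (5.56e-4)²·(7.42e-4)² / ((0.00591)³·(0.0200)³) = 0.103
Q = 0.103 = Keq, so the system is already at equilibrium.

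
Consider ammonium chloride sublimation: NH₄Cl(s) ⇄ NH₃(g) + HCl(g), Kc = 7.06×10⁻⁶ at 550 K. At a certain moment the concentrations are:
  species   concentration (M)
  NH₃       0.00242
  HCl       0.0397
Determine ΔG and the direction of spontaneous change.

ΔG = 11.9 kJ/mol; the forward reaction is non-spontaneous

(NH₄Cl is a pure solid — omitted from Qc.)
Qc = [NH₃]·[HCl] = (0.00242)·(0.0397) = 9.61×10⁻⁵
ΔG = RT ln(Qc/Kc) = (8.314 J mol⁻¹ K⁻¹)(550 K) × ln(9.61×10⁻⁵/7.06×10⁻⁶)
   = (4.573 kJ/mol)(2.611) = 11.9 kJ/mol
ΔG > 0, so the forward reaction is non-spontaneous (proceeds in reverse).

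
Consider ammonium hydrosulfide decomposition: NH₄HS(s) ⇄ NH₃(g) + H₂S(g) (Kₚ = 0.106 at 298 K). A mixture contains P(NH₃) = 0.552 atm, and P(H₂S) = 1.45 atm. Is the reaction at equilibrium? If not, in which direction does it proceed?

reverse (toward reactants)

(NH₄HS is a pure solid — omitted from Qₚ.)
Qₚ = P(NH₃)·P(H₂S) = (0.552)·(1.45) = 0.800
Qₚ = 0.800 > Kₚ = 0.106, so the reverse reaction proceeds.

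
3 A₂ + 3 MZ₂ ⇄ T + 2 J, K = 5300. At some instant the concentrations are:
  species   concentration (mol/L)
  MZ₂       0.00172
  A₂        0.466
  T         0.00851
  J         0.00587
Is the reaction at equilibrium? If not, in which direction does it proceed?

Q = [T]·[J]² / ([A₂]³·[MZ₂]³) = (0.00851)·(0.00587)² / ((0.466)³·(0.00172)³) = 569
Q = 569 < K = 5300, so the forward reaction proceeds.

forward (toward products)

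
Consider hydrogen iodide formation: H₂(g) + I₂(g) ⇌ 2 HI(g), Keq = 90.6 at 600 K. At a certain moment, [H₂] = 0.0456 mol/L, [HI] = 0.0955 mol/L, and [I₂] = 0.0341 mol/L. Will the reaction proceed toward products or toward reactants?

toward products

Q = [HI]² / ([H₂]·[I₂]) = (0.0955)² / ((0.0456)·(0.0341)) = 5.87
Q = 5.87 < Keq = 90.6, so the forward reaction proceeds.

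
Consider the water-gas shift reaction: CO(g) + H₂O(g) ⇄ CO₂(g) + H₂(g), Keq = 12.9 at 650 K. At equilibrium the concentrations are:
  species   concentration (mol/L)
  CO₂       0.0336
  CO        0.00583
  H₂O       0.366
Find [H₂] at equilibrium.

[H₂] = 0.819 mol/L

At equilibrium, Keq = [CO₂]·[H₂] / ([CO]·[H₂O]) = 12.9.
(0.0336)·([H₂]) / ((0.00583)·(0.366)) = 12.9
[H₂] = 0.819 mol/L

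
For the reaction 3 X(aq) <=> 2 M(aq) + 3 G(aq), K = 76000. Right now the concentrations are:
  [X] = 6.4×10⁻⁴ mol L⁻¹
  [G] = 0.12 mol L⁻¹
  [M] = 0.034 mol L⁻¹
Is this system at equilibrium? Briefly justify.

no; Q < K, reaction proceeds forward

Q = [M]²·[G]³ / [X]³ = (0.034)²·(0.12)³ / (6.4×10⁻⁴)³ = 7600
Q = 7600 < K = 76000: net forward reaction.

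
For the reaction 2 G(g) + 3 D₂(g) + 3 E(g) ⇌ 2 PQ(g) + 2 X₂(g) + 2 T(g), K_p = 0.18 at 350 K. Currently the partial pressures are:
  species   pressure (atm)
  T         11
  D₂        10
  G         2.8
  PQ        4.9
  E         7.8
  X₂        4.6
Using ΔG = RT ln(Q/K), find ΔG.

Q_p = P(PQ)²·P(X₂)²·P(T)² / (P(G)²·P(D₂)³·P(E)³) = (4.9)²·(4.6)²·(11)² / ((2.8)²·(10)³·(7.8)³) = 0.0165
ΔG = RT ln(Q_p/K_p) = (8.314 J mol⁻¹ K⁻¹)(350 K) × ln(0.0165/0.18)
   = (2.910 kJ/mol)(-2.390) = -6.95 kJ/mol
ΔG < 0, so the forward reaction is spontaneous (proceeds forward).

ΔG = -6.95 kJ/mol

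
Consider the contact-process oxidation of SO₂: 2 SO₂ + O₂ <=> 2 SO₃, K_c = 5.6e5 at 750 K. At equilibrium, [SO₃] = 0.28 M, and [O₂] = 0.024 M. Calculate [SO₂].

[SO₂] = 0.0024 M

At equilibrium, K_c = [SO₃]² / ([SO₂]²·[O₂]) = 5.6e5.
(0.28)² / (([SO₂])²·(0.024)) = 5.6e5
[SO₂]² = 5.83e-6 ⇒ [SO₂] = 0.0024 M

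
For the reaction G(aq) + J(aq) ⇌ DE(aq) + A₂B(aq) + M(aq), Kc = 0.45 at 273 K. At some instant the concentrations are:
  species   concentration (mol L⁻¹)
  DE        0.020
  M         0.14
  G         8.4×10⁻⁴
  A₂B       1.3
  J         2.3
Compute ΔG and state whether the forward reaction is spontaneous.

ΔG = 3.25 kJ/mol; the forward reaction is non-spontaneous

Qc = [DE]·[A₂B]·[M] / ([G]·[J]) = (0.020)·(1.3)·(0.14) / ((8.4×10⁻⁴)·(2.3)) = 1.88
ΔG = RT ln(Qc/Kc) = (8.314 J mol⁻¹ K⁻¹)(273 K) × ln(1.88/0.45)
   = (2.270 kJ/mol)(1.430) = 3.25 kJ/mol
ΔG > 0, so the forward reaction is non-spontaneous (proceeds in reverse).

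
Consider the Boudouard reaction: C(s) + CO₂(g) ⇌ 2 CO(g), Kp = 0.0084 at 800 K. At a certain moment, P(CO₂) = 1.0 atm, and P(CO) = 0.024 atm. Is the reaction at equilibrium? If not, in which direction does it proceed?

(C is a pure solid — omitted from Qp.)
Qp = P(CO)² / P(CO₂) = (0.024)² / (1.0) = 5.8×10⁻⁴
Qp = 5.8×10⁻⁴ < Kp = 0.0084, so the forward reaction proceeds.

to the right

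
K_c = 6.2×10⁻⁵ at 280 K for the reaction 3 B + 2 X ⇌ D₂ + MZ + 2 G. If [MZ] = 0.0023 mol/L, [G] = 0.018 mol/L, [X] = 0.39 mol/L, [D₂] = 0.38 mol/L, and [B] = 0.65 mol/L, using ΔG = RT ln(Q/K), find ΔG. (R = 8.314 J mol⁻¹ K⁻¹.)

Q_c = [D₂]·[MZ]·[G]² / ([B]³·[X]²) = (0.38)·(0.0023)·(0.018)² / ((0.65)³·(0.39)²) = 6.78×10⁻⁶
ΔG = RT ln(Q_c/K_c) = (8.314 J mol⁻¹ K⁻¹)(280 K) × ln(6.78×10⁻⁶/6.2×10⁻⁵)
   = (2.328 kJ/mol)(-2.213) = -5.15 kJ/mol
ΔG < 0, so the forward reaction is spontaneous (proceeds forward).

ΔG = -5.15 kJ/mol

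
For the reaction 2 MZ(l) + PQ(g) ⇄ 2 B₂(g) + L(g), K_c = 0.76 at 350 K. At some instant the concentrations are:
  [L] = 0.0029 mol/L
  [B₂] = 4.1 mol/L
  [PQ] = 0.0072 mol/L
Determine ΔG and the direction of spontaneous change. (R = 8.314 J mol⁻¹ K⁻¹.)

(MZ is a pure liquid — omitted from Q_c.)
Q_c = [B₂]²·[L] / [PQ] = (4.1)²·(0.0029) / (0.0072) = 6.77
ΔG = RT ln(Q_c/K_c) = (8.314 J mol⁻¹ K⁻¹)(350 K) × ln(6.77/0.76)
   = (2.910 kJ/mol)(2.187) = 6.36 kJ/mol
ΔG > 0, so the forward reaction is non-spontaneous (proceeds in reverse).

ΔG = 6.36 kJ/mol; the forward reaction is non-spontaneous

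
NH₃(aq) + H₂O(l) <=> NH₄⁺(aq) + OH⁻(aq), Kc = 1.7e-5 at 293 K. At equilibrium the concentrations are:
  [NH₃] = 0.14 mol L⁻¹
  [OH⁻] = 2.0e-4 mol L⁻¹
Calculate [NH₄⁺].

(H₂O is a pure liquid — omitted from Kc.)
At equilibrium, Kc = [NH₄⁺]·[OH⁻] / [NH₃] = 1.7e-5.
([NH₄⁺])·(2.0e-4) / (0.14) = 1.7e-5
[NH₄⁺] = 0.0119 = 0.012 mol L⁻¹

[NH₄⁺] = 0.012 mol L⁻¹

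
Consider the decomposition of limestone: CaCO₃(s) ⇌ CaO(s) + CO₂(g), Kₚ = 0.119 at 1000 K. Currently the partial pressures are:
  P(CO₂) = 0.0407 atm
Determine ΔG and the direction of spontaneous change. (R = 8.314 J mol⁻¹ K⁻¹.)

ΔG = -8.92 kJ/mol; the forward reaction is spontaneous

(CaCO₃, CaO are pure solids — omitted from Qₚ.)
Qₚ = P(CO₂) = 0.0407
ΔG = RT ln(Qₚ/Kₚ) = (8.314 J mol⁻¹ K⁻¹)(1000 K) × ln(0.0407/0.119)
   = (8.314 kJ/mol)(-1.073) = -8.92 kJ/mol
ΔG < 0, so the forward reaction is spontaneous (proceeds forward).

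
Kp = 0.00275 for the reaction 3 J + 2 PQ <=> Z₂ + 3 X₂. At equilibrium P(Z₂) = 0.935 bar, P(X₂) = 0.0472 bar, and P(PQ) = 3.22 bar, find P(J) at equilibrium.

At equilibrium, Kp = P(Z₂)·P(X₂)³ / (P(J)³·P(PQ)²) = 0.00275.
(0.935)·(0.0472)³ / ((P(J))³·(3.22)²) = 0.00275
P(J)³ = 0.00345 ⇒ P(J) = 0.151 bar

P(J) = 0.151 bar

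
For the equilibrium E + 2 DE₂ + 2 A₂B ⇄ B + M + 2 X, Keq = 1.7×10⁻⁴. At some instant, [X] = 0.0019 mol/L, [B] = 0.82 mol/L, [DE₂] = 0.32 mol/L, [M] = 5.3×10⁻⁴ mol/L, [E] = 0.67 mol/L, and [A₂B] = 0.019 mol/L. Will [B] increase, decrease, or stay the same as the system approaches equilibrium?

increase

Q = [B]·[M]·[X]² / ([E]·[DE₂]²·[A₂B]²) = (0.82)·(5.3×10⁻⁴)·(0.0019)² / ((0.67)·(0.32)²·(0.019)²) = 6.3×10⁻⁵
Q = 6.3×10⁻⁵ < Keq = 1.7×10⁻⁴: net forward reaction.
B is a product, so it increases.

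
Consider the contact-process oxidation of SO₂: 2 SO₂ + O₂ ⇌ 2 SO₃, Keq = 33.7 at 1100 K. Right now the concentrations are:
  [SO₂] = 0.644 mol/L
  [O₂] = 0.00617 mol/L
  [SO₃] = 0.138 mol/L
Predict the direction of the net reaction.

Q = [SO₃]² / ([SO₂]²·[O₂]) = (0.138)² / ((0.644)²·(0.00617)) = 7.44
Q = 7.44 < Keq = 33.7, so the forward reaction proceeds.

to the right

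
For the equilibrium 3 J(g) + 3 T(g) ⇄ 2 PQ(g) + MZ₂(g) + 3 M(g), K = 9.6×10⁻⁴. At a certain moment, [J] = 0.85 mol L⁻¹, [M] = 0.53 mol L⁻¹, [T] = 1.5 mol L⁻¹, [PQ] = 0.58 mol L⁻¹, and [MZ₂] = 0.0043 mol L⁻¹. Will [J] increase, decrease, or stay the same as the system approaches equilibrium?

decrease

Q = [PQ]²·[MZ₂]·[M]³ / ([J]³·[T]³) = (0.58)²·(0.0043)·(0.53)³ / ((0.85)³·(1.5)³) = 1.0×10⁻⁴
Q = 1.0×10⁻⁴ < K = 9.6×10⁻⁴: net forward reaction.
J is a reactant, so it decreases.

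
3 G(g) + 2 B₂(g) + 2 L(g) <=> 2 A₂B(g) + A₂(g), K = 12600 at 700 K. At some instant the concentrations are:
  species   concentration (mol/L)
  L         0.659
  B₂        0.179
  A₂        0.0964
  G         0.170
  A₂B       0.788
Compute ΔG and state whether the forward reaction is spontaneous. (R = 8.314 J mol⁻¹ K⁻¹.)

Q = [A₂B]²·[A₂] / ([G]³·[B₂]²·[L]²) = (0.788)²·(0.0964) / ((0.170)³·(0.179)²·(0.659)²) = 876
ΔG = RT ln(Q/K) = (8.314 J mol⁻¹ K⁻¹)(700 K) × ln(876/12600)
   = (5.820 kJ/mol)(-2.666) = -15.5 kJ/mol
ΔG < 0, so the forward reaction is spontaneous (proceeds forward).

ΔG = -15.5 kJ/mol; the forward reaction is spontaneous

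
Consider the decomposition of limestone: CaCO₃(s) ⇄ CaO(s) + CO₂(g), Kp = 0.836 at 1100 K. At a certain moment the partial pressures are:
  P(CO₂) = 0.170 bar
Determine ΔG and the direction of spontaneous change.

ΔG = -14.6 kJ/mol; the forward reaction is spontaneous

(CaCO₃, CaO are pure solids — omitted from Qp.)
Qp = P(CO₂) = 0.170
ΔG = RT ln(Qp/Kp) = (8.314 J mol⁻¹ K⁻¹)(1100 K) × ln(0.170/0.836)
   = (9.145 kJ/mol)(-1.593) = -14.6 kJ/mol
ΔG < 0, so the forward reaction is spontaneous (proceeds forward).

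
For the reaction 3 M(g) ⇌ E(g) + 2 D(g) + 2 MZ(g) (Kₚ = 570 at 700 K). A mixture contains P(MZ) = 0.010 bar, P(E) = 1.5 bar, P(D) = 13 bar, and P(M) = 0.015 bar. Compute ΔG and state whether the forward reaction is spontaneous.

Qₚ = P(E)·P(D)²·P(MZ)² / P(M)³ = (1.5)·(13)²·(0.010)² / (0.015)³ = 7510
ΔG = RT ln(Qₚ/Kₚ) = (8.314 J mol⁻¹ K⁻¹)(700 K) × ln(7510/570)
   = (5.820 kJ/mol)(2.578) = 15.0 kJ/mol
ΔG > 0, so the forward reaction is non-spontaneous (proceeds in reverse).

ΔG = 15.0 kJ/mol; the forward reaction is non-spontaneous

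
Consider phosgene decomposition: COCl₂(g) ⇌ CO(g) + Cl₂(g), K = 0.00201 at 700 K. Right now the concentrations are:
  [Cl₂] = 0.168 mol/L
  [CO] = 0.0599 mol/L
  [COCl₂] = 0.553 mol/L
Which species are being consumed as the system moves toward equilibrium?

Q = [CO]·[Cl₂] / [COCl₂] = (0.0599)·(0.168) / (0.553) = 0.0182
Q = 0.0182 > K = 0.00201: net reverse reaction.

CO, Cl₂ (products)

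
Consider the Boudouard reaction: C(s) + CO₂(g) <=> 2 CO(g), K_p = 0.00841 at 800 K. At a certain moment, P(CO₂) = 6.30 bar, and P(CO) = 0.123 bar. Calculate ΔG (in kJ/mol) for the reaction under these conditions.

ΔG = -8.34 kJ/mol

(C is a pure solid — omitted from Q_p.)
Q_p = P(CO)² / P(CO₂) = (0.123)² / (6.30) = 0.00240
ΔG = RT ln(Q_p/K_p) = (8.314 J mol⁻¹ K⁻¹)(800 K) × ln(0.00240/0.00841)
   = (6.651 kJ/mol)(-1.254) = -8.34 kJ/mol
ΔG < 0, so the forward reaction is spontaneous (proceeds forward).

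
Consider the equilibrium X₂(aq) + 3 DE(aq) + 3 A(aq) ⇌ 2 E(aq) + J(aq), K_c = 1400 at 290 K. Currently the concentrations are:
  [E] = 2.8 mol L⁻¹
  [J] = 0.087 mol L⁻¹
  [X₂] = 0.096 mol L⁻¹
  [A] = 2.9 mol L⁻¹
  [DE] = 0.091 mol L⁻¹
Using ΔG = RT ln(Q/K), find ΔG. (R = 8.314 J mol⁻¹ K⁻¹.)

Q_c = [E]²·[J] / ([X₂]·[DE]³·[A]³) = (2.8)²·(0.087) / ((0.096)·(0.091)³·(2.9)³) = 387
ΔG = RT ln(Q_c/K_c) = (8.314 J mol⁻¹ K⁻¹)(290 K) × ln(387/1400)
   = (2.411 kJ/mol)(-1.286) = -3.10 kJ/mol
ΔG < 0, so the forward reaction is spontaneous (proceeds forward).

ΔG = -3.10 kJ/mol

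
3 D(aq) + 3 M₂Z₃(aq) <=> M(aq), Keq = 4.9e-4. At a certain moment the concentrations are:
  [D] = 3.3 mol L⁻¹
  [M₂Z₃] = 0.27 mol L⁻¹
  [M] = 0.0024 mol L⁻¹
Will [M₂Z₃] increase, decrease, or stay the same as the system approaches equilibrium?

increase

Q = [M] / ([D]³·[M₂Z₃]³) = (0.0024) / ((3.3)³·(0.27)³) = 0.0034
Q = 0.0034 > Keq = 4.9e-4: net reverse reaction.
M₂Z₃ is a reactant, so it increases.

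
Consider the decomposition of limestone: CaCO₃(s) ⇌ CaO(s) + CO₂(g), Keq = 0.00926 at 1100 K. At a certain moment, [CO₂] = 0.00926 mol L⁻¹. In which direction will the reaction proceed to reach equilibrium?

(CaCO₃, CaO are pure solids — omitted from Q.)
Q = [CO₂] = 0.00926
Q = 0.00926 = Keq, so the system is already at equilibrium.

neither direction; the system is at equilibrium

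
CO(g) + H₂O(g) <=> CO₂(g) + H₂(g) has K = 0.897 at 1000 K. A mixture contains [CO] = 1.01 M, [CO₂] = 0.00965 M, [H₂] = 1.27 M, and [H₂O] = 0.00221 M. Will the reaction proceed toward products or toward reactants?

in the reverse direction

Q = [CO₂]·[H₂] / ([CO]·[H₂O]) = (0.00965)·(1.27) / ((1.01)·(0.00221)) = 5.49
Q = 5.49 > K = 0.897, so the reverse reaction proceeds.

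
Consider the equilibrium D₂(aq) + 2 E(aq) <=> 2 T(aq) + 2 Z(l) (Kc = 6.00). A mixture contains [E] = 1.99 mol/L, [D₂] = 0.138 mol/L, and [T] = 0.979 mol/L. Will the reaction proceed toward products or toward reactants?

forward (toward products)

(Z is a pure liquid — omitted from Qc.)
Qc = [T]² / ([D₂]·[E]²) = (0.979)² / ((0.138)·(1.99)²) = 1.75
Qc = 1.75 < Kc = 6.00, so the forward reaction proceeds.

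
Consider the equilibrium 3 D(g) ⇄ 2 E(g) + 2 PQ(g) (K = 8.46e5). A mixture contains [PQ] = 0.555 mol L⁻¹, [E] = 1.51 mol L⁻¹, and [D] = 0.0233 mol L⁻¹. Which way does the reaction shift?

Q = [E]²·[PQ]² / [D]³ = (1.51)²·(0.555)² / (0.0233)³ = 55500
Q = 55500 < K = 8.46e5, so the forward reaction proceeds.

to the right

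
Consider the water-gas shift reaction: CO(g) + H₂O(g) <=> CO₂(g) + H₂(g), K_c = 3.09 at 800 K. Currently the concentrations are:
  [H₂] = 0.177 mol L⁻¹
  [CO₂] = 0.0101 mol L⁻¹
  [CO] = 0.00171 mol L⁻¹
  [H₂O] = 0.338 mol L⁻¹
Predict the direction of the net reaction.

Q_c = [CO₂]·[H₂] / ([CO]·[H₂O]) = (0.0101)·(0.177) / ((0.00171)·(0.338)) = 3.09
Q_c = 3.09 = K_c, so the system is already at equilibrium.

at equilibrium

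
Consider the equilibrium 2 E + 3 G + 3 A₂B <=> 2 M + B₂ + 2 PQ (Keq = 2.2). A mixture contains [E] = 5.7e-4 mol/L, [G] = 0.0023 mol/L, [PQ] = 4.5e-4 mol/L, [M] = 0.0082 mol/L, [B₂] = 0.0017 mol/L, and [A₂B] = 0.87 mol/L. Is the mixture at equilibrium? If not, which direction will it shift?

Q = [M]²·[B₂]·[PQ]² / ([E]²·[G]³·[A₂B]³) = (0.0082)²·(0.0017)·(4.5e-4)² / ((5.7e-4)²·(0.0023)³·(0.87)³) = 8.9
Q = 8.9 > Keq = 2.2: net reverse reaction.

no; Q > K, reaction proceeds in reverse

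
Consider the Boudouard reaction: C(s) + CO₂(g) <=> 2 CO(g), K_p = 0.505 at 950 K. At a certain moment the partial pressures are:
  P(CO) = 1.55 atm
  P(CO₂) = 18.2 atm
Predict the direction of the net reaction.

in the forward direction

(C is a pure solid — omitted from Q_p.)
Q_p = P(CO)² / P(CO₂) = (1.55)² / (18.2) = 0.132
Q_p = 0.132 < K_p = 0.505, so the forward reaction proceeds.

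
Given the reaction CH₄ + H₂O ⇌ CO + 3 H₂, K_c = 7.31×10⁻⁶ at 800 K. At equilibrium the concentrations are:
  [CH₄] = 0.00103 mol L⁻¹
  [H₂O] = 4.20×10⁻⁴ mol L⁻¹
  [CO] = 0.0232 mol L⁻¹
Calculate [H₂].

[H₂] = 5.15×10⁻⁴ mol L⁻¹

At equilibrium, K_c = [CO]·[H₂]³ / ([CH₄]·[H₂O]) = 7.31×10⁻⁶.
(0.0232)·([H₂])³ / ((0.00103)·(4.20×10⁻⁴)) = 7.31×10⁻⁶
[H₂]³ = 1.36×10⁻¹⁰ ⇒ [H₂] = 5.15×10⁻⁴ mol L⁻¹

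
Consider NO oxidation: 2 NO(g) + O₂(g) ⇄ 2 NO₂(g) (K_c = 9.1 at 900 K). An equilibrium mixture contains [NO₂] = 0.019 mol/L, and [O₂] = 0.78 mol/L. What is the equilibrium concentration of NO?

[NO] = 0.0071 mol/L

At equilibrium, K_c = [NO₂]² / ([NO]²·[O₂]) = 9.1.
(0.019)² / (([NO])²·(0.78)) = 9.1
[NO]² = 5.09e-5 ⇒ [NO] = 0.0071 mol/L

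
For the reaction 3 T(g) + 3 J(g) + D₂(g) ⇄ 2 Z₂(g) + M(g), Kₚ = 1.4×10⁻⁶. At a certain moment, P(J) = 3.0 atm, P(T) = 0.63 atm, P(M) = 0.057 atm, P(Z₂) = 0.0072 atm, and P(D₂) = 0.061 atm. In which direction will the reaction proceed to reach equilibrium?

to the left

Qₚ = P(Z₂)²·P(M) / (P(T)³·P(J)³·P(D₂)) = (0.0072)²·(0.057) / ((0.63)³·(3.0)³·(0.061)) = 7.2×10⁻⁶
Qₚ = 7.2×10⁻⁶ > Kₚ = 1.4×10⁻⁶, so the reverse reaction proceeds.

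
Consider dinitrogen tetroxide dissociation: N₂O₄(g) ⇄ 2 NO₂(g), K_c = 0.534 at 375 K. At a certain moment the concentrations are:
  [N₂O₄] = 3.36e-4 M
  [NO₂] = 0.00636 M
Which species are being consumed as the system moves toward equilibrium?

Q_c = [NO₂]² / [N₂O₄] = (0.00636)² / (3.36e-4) = 0.120
Q_c = 0.120 < K_c = 0.534: net forward reaction.

N₂O₄ (reactants)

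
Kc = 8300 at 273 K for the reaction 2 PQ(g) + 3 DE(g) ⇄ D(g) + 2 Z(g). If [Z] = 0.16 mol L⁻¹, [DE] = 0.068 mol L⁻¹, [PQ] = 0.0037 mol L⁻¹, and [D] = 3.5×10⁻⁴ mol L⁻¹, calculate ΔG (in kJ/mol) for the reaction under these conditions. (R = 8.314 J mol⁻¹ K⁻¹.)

Qc = [D]·[Z]² / ([PQ]²·[DE]³) = (3.5×10⁻⁴)·(0.16)² / ((0.0037)²·(0.068)³) = 2080
ΔG = RT ln(Qc/Kc) = (8.314 J mol⁻¹ K⁻¹)(273 K) × ln(2080/8300)
   = (2.270 kJ/mol)(-1.384) = -3.14 kJ/mol
ΔG < 0, so the forward reaction is spontaneous (proceeds forward).

ΔG = -3.14 kJ/mol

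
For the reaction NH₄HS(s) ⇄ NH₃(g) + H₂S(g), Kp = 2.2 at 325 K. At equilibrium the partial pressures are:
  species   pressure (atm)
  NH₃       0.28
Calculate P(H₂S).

(NH₄HS is a pure solid — omitted from Kp.)
At equilibrium, Kp = P(NH₃)·P(H₂S) = 2.2.
(0.28)·(P(H₂S)) = 2.2
P(H₂S) = 7.86 = 7.9 atm

P(H₂S) = 7.9 atm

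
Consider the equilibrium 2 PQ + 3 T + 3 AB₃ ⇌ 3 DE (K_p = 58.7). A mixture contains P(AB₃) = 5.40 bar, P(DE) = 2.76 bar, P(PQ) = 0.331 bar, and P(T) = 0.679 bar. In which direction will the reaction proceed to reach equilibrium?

forward (toward products)

Q_p = P(DE)³ / (P(PQ)²·P(T)³·P(AB₃)³) = (2.76)³ / ((0.331)²·(0.679)³·(5.40)³) = 3.89
Q_p = 3.89 < K_p = 58.7, so the forward reaction proceeds.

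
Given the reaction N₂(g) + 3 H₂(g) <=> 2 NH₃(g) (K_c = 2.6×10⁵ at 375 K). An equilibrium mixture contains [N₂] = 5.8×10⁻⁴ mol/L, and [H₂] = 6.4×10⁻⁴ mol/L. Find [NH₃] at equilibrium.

[NH₃] = 2.0×10⁻⁴ mol/L

At equilibrium, K_c = [NH₃]² / ([N₂]·[H₂]³) = 2.6×10⁵.
([NH₃])² / ((5.8×10⁻⁴)·(6.4×10⁻⁴)³) = 2.6×10⁵
[NH₃]² = 3.95×10⁻⁸ ⇒ [NH₃] = 2.0×10⁻⁴ mol/L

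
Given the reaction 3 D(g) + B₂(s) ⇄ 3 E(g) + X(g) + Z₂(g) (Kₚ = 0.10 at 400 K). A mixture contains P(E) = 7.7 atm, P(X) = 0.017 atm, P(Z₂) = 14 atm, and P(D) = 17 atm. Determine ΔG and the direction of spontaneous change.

ΔG = -5.02 kJ/mol; the forward reaction is spontaneous

(B₂ is a pure solid — omitted from Qₚ.)
Qₚ = P(E)³·P(X)·P(Z₂) / P(D)³ = (7.7)³·(0.017)·(14) / (17)³ = 0.0221
ΔG = RT ln(Qₚ/Kₚ) = (8.314 J mol⁻¹ K⁻¹)(400 K) × ln(0.0221/0.10)
   = (3.326 kJ/mol)(-1.510) = -5.02 kJ/mol
ΔG < 0, so the forward reaction is spontaneous (proceeds forward).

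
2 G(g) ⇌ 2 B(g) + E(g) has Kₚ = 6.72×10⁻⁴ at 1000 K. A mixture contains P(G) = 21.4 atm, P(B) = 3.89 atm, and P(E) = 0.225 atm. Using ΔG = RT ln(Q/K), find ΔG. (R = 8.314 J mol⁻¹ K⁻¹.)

Qₚ = P(B)²·P(E) / P(G)² = (3.89)²·(0.225) / (21.4)² = 0.00743
ΔG = RT ln(Qₚ/Kₚ) = (8.314 J mol⁻¹ K⁻¹)(1000 K) × ln(0.00743/6.72×10⁻⁴)
   = (8.314 kJ/mol)(2.403) = 20.0 kJ/mol
ΔG > 0, so the forward reaction is non-spontaneous (proceeds in reverse).

ΔG = 20.0 kJ/mol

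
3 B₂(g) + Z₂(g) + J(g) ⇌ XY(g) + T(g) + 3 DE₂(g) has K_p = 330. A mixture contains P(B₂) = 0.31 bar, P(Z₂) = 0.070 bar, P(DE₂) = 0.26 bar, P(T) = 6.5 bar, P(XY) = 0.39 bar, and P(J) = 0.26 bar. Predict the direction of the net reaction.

to the right

Q_p = P(XY)·P(T)·P(DE₂)³ / (P(B₂)³·P(Z₂)·P(J)) = (0.39)·(6.5)·(0.26)³ / ((0.31)³·(0.070)·(0.26)) = 82
Q_p = 82 < K_p = 330, so the forward reaction proceeds.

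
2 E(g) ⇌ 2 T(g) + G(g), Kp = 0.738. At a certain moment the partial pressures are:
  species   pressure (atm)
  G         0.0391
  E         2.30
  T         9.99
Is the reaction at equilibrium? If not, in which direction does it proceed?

Qp = P(T)²·P(G) / P(E)² = (9.99)²·(0.0391) / (2.30)² = 0.738
Qp = 0.738 = Kp, so the system is already at equilibrium.

neither direction; the system is at equilibrium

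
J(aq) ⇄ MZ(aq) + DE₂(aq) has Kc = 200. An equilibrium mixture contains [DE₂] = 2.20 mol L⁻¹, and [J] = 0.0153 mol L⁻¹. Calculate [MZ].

At equilibrium, Kc = [MZ]·[DE₂] / [J] = 200.
([MZ])·(2.20) / (0.0153) = 200
[MZ] = 1.39 mol L⁻¹

[MZ] = 1.39 mol L⁻¹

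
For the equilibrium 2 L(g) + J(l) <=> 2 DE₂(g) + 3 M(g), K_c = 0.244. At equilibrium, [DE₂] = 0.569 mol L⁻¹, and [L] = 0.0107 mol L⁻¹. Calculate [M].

[M] = 0.0442 mol L⁻¹

(J is a pure liquid — omitted from K_c.)
At equilibrium, K_c = [DE₂]²·[M]³ / [L]² = 0.244.
(0.569)²·([M])³ / (0.0107)² = 0.244
[M]³ = 8.63×10⁻⁵ ⇒ [M] = 0.0442 mol L⁻¹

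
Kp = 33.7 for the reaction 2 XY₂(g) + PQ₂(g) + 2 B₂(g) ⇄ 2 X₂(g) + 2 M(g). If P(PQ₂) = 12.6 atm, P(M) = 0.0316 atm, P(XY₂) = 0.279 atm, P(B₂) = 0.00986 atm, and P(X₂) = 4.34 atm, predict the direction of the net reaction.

toward reactants

Qp = P(X₂)²·P(M)² / (P(XY₂)²·P(PQ₂)·P(B₂)²) = (4.34)²·(0.0316)² / ((0.279)²·(12.6)·(0.00986)²) = 197
Qp = 197 > Kp = 33.7, so the reverse reaction proceeds.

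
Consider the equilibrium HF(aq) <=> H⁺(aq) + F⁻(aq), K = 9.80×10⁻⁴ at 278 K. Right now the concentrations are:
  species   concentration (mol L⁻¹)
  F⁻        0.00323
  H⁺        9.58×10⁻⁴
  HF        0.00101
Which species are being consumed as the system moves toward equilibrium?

Q = [H⁺]·[F⁻] / [HF] = (9.58×10⁻⁴)·(0.00323) / (0.00101) = 0.00306
Q = 0.00306 > K = 9.80×10⁻⁴: net reverse reaction.

H⁺, F⁻ (products)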